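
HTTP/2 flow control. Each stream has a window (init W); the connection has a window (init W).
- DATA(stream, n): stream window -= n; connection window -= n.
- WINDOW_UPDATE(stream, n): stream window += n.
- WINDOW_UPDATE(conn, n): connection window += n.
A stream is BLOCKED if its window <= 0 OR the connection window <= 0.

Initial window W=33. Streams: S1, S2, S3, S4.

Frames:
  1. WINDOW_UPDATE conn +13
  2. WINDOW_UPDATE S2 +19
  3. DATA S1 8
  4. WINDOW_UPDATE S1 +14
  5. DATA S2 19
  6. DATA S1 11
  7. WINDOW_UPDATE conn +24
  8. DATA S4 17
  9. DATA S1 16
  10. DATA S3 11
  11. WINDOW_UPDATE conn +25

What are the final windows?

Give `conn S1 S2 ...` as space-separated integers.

Op 1: conn=46 S1=33 S2=33 S3=33 S4=33 blocked=[]
Op 2: conn=46 S1=33 S2=52 S3=33 S4=33 blocked=[]
Op 3: conn=38 S1=25 S2=52 S3=33 S4=33 blocked=[]
Op 4: conn=38 S1=39 S2=52 S3=33 S4=33 blocked=[]
Op 5: conn=19 S1=39 S2=33 S3=33 S4=33 blocked=[]
Op 6: conn=8 S1=28 S2=33 S3=33 S4=33 blocked=[]
Op 7: conn=32 S1=28 S2=33 S3=33 S4=33 blocked=[]
Op 8: conn=15 S1=28 S2=33 S3=33 S4=16 blocked=[]
Op 9: conn=-1 S1=12 S2=33 S3=33 S4=16 blocked=[1, 2, 3, 4]
Op 10: conn=-12 S1=12 S2=33 S3=22 S4=16 blocked=[1, 2, 3, 4]
Op 11: conn=13 S1=12 S2=33 S3=22 S4=16 blocked=[]

Answer: 13 12 33 22 16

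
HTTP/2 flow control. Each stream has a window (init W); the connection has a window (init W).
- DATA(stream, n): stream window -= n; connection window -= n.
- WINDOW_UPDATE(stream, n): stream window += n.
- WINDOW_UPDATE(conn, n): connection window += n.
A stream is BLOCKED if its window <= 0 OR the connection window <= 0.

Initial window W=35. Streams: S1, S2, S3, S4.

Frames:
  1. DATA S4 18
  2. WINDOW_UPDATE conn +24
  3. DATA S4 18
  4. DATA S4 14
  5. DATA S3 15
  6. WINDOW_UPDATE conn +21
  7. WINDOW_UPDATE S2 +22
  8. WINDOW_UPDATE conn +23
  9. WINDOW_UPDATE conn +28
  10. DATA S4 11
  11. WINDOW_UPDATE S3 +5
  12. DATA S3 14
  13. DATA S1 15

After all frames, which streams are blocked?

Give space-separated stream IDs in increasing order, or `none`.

Op 1: conn=17 S1=35 S2=35 S3=35 S4=17 blocked=[]
Op 2: conn=41 S1=35 S2=35 S3=35 S4=17 blocked=[]
Op 3: conn=23 S1=35 S2=35 S3=35 S4=-1 blocked=[4]
Op 4: conn=9 S1=35 S2=35 S3=35 S4=-15 blocked=[4]
Op 5: conn=-6 S1=35 S2=35 S3=20 S4=-15 blocked=[1, 2, 3, 4]
Op 6: conn=15 S1=35 S2=35 S3=20 S4=-15 blocked=[4]
Op 7: conn=15 S1=35 S2=57 S3=20 S4=-15 blocked=[4]
Op 8: conn=38 S1=35 S2=57 S3=20 S4=-15 blocked=[4]
Op 9: conn=66 S1=35 S2=57 S3=20 S4=-15 blocked=[4]
Op 10: conn=55 S1=35 S2=57 S3=20 S4=-26 blocked=[4]
Op 11: conn=55 S1=35 S2=57 S3=25 S4=-26 blocked=[4]
Op 12: conn=41 S1=35 S2=57 S3=11 S4=-26 blocked=[4]
Op 13: conn=26 S1=20 S2=57 S3=11 S4=-26 blocked=[4]

Answer: S4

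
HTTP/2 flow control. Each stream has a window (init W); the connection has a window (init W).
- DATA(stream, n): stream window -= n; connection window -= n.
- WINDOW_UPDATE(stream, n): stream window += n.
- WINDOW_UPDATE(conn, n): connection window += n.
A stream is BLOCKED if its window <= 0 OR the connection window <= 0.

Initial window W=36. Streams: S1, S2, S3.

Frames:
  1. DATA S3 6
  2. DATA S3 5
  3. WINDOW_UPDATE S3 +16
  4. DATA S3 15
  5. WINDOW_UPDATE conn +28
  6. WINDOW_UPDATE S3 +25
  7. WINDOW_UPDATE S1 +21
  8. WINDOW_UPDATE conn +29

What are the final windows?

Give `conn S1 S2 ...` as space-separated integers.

Answer: 67 57 36 51

Derivation:
Op 1: conn=30 S1=36 S2=36 S3=30 blocked=[]
Op 2: conn=25 S1=36 S2=36 S3=25 blocked=[]
Op 3: conn=25 S1=36 S2=36 S3=41 blocked=[]
Op 4: conn=10 S1=36 S2=36 S3=26 blocked=[]
Op 5: conn=38 S1=36 S2=36 S3=26 blocked=[]
Op 6: conn=38 S1=36 S2=36 S3=51 blocked=[]
Op 7: conn=38 S1=57 S2=36 S3=51 blocked=[]
Op 8: conn=67 S1=57 S2=36 S3=51 blocked=[]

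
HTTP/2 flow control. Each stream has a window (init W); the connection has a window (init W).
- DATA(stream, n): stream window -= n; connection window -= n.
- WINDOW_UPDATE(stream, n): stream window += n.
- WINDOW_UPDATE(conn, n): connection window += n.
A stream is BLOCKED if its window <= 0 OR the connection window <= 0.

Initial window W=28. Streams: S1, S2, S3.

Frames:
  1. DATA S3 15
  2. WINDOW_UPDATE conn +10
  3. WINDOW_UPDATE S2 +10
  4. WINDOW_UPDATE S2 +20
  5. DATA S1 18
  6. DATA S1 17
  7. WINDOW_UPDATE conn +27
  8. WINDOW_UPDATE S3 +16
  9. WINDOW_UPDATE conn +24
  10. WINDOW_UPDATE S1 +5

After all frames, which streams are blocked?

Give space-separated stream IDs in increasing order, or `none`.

Op 1: conn=13 S1=28 S2=28 S3=13 blocked=[]
Op 2: conn=23 S1=28 S2=28 S3=13 blocked=[]
Op 3: conn=23 S1=28 S2=38 S3=13 blocked=[]
Op 4: conn=23 S1=28 S2=58 S3=13 blocked=[]
Op 5: conn=5 S1=10 S2=58 S3=13 blocked=[]
Op 6: conn=-12 S1=-7 S2=58 S3=13 blocked=[1, 2, 3]
Op 7: conn=15 S1=-7 S2=58 S3=13 blocked=[1]
Op 8: conn=15 S1=-7 S2=58 S3=29 blocked=[1]
Op 9: conn=39 S1=-7 S2=58 S3=29 blocked=[1]
Op 10: conn=39 S1=-2 S2=58 S3=29 blocked=[1]

Answer: S1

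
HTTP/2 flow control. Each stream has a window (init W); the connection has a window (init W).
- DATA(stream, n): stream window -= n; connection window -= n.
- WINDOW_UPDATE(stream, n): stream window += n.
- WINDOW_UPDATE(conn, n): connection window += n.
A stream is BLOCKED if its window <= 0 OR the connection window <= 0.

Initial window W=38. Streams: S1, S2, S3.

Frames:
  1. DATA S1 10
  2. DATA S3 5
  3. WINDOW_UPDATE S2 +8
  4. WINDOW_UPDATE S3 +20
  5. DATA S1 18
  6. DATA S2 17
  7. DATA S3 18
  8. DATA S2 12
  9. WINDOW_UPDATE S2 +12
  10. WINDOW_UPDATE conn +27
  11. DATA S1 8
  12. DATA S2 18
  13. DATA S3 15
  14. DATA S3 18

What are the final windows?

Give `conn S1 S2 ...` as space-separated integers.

Answer: -74 2 11 2

Derivation:
Op 1: conn=28 S1=28 S2=38 S3=38 blocked=[]
Op 2: conn=23 S1=28 S2=38 S3=33 blocked=[]
Op 3: conn=23 S1=28 S2=46 S3=33 blocked=[]
Op 4: conn=23 S1=28 S2=46 S3=53 blocked=[]
Op 5: conn=5 S1=10 S2=46 S3=53 blocked=[]
Op 6: conn=-12 S1=10 S2=29 S3=53 blocked=[1, 2, 3]
Op 7: conn=-30 S1=10 S2=29 S3=35 blocked=[1, 2, 3]
Op 8: conn=-42 S1=10 S2=17 S3=35 blocked=[1, 2, 3]
Op 9: conn=-42 S1=10 S2=29 S3=35 blocked=[1, 2, 3]
Op 10: conn=-15 S1=10 S2=29 S3=35 blocked=[1, 2, 3]
Op 11: conn=-23 S1=2 S2=29 S3=35 blocked=[1, 2, 3]
Op 12: conn=-41 S1=2 S2=11 S3=35 blocked=[1, 2, 3]
Op 13: conn=-56 S1=2 S2=11 S3=20 blocked=[1, 2, 3]
Op 14: conn=-74 S1=2 S2=11 S3=2 blocked=[1, 2, 3]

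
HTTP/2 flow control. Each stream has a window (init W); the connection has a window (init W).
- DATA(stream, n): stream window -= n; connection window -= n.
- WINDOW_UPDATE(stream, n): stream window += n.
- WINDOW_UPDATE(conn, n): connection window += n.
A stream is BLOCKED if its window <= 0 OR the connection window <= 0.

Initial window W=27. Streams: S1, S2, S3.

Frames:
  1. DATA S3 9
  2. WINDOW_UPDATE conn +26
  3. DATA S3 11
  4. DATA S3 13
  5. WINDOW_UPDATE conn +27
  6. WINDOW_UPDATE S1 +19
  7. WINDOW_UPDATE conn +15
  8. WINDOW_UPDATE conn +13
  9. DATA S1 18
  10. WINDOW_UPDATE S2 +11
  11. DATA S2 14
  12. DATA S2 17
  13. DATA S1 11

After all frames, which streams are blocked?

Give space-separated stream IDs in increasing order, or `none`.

Answer: S3

Derivation:
Op 1: conn=18 S1=27 S2=27 S3=18 blocked=[]
Op 2: conn=44 S1=27 S2=27 S3=18 blocked=[]
Op 3: conn=33 S1=27 S2=27 S3=7 blocked=[]
Op 4: conn=20 S1=27 S2=27 S3=-6 blocked=[3]
Op 5: conn=47 S1=27 S2=27 S3=-6 blocked=[3]
Op 6: conn=47 S1=46 S2=27 S3=-6 blocked=[3]
Op 7: conn=62 S1=46 S2=27 S3=-6 blocked=[3]
Op 8: conn=75 S1=46 S2=27 S3=-6 blocked=[3]
Op 9: conn=57 S1=28 S2=27 S3=-6 blocked=[3]
Op 10: conn=57 S1=28 S2=38 S3=-6 blocked=[3]
Op 11: conn=43 S1=28 S2=24 S3=-6 blocked=[3]
Op 12: conn=26 S1=28 S2=7 S3=-6 blocked=[3]
Op 13: conn=15 S1=17 S2=7 S3=-6 blocked=[3]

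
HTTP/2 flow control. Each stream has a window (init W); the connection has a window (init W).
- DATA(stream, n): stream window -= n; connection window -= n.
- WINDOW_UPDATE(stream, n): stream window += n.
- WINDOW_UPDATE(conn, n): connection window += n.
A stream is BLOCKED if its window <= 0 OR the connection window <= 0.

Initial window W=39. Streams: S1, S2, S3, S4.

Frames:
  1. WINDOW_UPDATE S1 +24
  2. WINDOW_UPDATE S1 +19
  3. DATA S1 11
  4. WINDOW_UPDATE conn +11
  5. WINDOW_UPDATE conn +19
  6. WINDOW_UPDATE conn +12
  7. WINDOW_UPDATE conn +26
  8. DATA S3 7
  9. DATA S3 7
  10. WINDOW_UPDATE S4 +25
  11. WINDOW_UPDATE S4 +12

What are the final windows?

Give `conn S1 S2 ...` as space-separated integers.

Answer: 82 71 39 25 76

Derivation:
Op 1: conn=39 S1=63 S2=39 S3=39 S4=39 blocked=[]
Op 2: conn=39 S1=82 S2=39 S3=39 S4=39 blocked=[]
Op 3: conn=28 S1=71 S2=39 S3=39 S4=39 blocked=[]
Op 4: conn=39 S1=71 S2=39 S3=39 S4=39 blocked=[]
Op 5: conn=58 S1=71 S2=39 S3=39 S4=39 blocked=[]
Op 6: conn=70 S1=71 S2=39 S3=39 S4=39 blocked=[]
Op 7: conn=96 S1=71 S2=39 S3=39 S4=39 blocked=[]
Op 8: conn=89 S1=71 S2=39 S3=32 S4=39 blocked=[]
Op 9: conn=82 S1=71 S2=39 S3=25 S4=39 blocked=[]
Op 10: conn=82 S1=71 S2=39 S3=25 S4=64 blocked=[]
Op 11: conn=82 S1=71 S2=39 S3=25 S4=76 blocked=[]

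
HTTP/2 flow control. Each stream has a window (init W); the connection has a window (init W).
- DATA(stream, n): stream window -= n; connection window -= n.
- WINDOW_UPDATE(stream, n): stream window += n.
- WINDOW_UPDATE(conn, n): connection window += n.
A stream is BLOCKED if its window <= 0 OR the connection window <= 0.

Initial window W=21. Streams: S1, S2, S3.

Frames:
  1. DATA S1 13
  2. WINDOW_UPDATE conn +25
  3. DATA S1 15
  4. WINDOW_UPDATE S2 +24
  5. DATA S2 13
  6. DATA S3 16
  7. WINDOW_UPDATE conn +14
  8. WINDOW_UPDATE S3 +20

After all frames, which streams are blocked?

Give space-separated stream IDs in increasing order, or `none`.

Op 1: conn=8 S1=8 S2=21 S3=21 blocked=[]
Op 2: conn=33 S1=8 S2=21 S3=21 blocked=[]
Op 3: conn=18 S1=-7 S2=21 S3=21 blocked=[1]
Op 4: conn=18 S1=-7 S2=45 S3=21 blocked=[1]
Op 5: conn=5 S1=-7 S2=32 S3=21 blocked=[1]
Op 6: conn=-11 S1=-7 S2=32 S3=5 blocked=[1, 2, 3]
Op 7: conn=3 S1=-7 S2=32 S3=5 blocked=[1]
Op 8: conn=3 S1=-7 S2=32 S3=25 blocked=[1]

Answer: S1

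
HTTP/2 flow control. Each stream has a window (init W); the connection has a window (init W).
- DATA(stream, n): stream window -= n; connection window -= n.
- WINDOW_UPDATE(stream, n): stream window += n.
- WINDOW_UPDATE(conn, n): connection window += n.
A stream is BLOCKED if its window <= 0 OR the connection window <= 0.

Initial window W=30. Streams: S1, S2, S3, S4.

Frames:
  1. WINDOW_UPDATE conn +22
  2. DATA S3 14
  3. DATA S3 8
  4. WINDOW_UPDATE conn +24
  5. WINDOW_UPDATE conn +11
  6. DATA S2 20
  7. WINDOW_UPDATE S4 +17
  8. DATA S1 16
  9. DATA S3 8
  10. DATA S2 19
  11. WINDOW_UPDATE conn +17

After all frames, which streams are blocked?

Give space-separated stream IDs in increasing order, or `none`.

Answer: S2 S3

Derivation:
Op 1: conn=52 S1=30 S2=30 S3=30 S4=30 blocked=[]
Op 2: conn=38 S1=30 S2=30 S3=16 S4=30 blocked=[]
Op 3: conn=30 S1=30 S2=30 S3=8 S4=30 blocked=[]
Op 4: conn=54 S1=30 S2=30 S3=8 S4=30 blocked=[]
Op 5: conn=65 S1=30 S2=30 S3=8 S4=30 blocked=[]
Op 6: conn=45 S1=30 S2=10 S3=8 S4=30 blocked=[]
Op 7: conn=45 S1=30 S2=10 S3=8 S4=47 blocked=[]
Op 8: conn=29 S1=14 S2=10 S3=8 S4=47 blocked=[]
Op 9: conn=21 S1=14 S2=10 S3=0 S4=47 blocked=[3]
Op 10: conn=2 S1=14 S2=-9 S3=0 S4=47 blocked=[2, 3]
Op 11: conn=19 S1=14 S2=-9 S3=0 S4=47 blocked=[2, 3]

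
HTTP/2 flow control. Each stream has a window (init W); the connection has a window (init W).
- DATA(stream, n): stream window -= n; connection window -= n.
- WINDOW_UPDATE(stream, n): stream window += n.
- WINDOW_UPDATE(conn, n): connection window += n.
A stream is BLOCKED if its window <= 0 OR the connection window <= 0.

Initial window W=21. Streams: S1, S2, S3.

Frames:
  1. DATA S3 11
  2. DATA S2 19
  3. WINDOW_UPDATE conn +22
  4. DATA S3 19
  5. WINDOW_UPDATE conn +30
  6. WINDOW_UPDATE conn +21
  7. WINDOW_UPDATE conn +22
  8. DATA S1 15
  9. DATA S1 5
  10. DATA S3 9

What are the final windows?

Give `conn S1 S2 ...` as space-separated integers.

Answer: 38 1 2 -18

Derivation:
Op 1: conn=10 S1=21 S2=21 S3=10 blocked=[]
Op 2: conn=-9 S1=21 S2=2 S3=10 blocked=[1, 2, 3]
Op 3: conn=13 S1=21 S2=2 S3=10 blocked=[]
Op 4: conn=-6 S1=21 S2=2 S3=-9 blocked=[1, 2, 3]
Op 5: conn=24 S1=21 S2=2 S3=-9 blocked=[3]
Op 6: conn=45 S1=21 S2=2 S3=-9 blocked=[3]
Op 7: conn=67 S1=21 S2=2 S3=-9 blocked=[3]
Op 8: conn=52 S1=6 S2=2 S3=-9 blocked=[3]
Op 9: conn=47 S1=1 S2=2 S3=-9 blocked=[3]
Op 10: conn=38 S1=1 S2=2 S3=-18 blocked=[3]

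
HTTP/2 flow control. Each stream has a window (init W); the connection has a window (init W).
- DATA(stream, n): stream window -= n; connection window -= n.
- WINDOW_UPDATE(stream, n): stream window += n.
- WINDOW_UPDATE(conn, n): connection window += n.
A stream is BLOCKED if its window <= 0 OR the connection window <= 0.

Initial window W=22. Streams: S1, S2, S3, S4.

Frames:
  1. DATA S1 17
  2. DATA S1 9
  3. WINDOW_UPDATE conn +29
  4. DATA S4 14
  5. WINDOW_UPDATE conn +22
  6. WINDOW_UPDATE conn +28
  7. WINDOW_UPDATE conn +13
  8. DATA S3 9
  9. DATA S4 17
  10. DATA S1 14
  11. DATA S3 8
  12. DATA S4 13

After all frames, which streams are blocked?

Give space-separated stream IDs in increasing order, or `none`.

Answer: S1 S4

Derivation:
Op 1: conn=5 S1=5 S2=22 S3=22 S4=22 blocked=[]
Op 2: conn=-4 S1=-4 S2=22 S3=22 S4=22 blocked=[1, 2, 3, 4]
Op 3: conn=25 S1=-4 S2=22 S3=22 S4=22 blocked=[1]
Op 4: conn=11 S1=-4 S2=22 S3=22 S4=8 blocked=[1]
Op 5: conn=33 S1=-4 S2=22 S3=22 S4=8 blocked=[1]
Op 6: conn=61 S1=-4 S2=22 S3=22 S4=8 blocked=[1]
Op 7: conn=74 S1=-4 S2=22 S3=22 S4=8 blocked=[1]
Op 8: conn=65 S1=-4 S2=22 S3=13 S4=8 blocked=[1]
Op 9: conn=48 S1=-4 S2=22 S3=13 S4=-9 blocked=[1, 4]
Op 10: conn=34 S1=-18 S2=22 S3=13 S4=-9 blocked=[1, 4]
Op 11: conn=26 S1=-18 S2=22 S3=5 S4=-9 blocked=[1, 4]
Op 12: conn=13 S1=-18 S2=22 S3=5 S4=-22 blocked=[1, 4]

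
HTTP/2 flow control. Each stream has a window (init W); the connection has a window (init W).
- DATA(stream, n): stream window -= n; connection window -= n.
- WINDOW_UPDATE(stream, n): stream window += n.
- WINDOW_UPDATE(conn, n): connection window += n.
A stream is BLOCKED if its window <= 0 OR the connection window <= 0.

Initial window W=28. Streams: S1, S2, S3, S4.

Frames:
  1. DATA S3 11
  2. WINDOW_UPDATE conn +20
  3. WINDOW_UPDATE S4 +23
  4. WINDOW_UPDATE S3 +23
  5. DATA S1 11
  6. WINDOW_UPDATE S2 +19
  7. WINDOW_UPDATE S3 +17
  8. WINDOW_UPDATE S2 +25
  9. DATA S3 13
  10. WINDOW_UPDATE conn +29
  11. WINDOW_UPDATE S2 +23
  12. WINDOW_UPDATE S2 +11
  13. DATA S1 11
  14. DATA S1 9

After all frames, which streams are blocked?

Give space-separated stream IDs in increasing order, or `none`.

Op 1: conn=17 S1=28 S2=28 S3=17 S4=28 blocked=[]
Op 2: conn=37 S1=28 S2=28 S3=17 S4=28 blocked=[]
Op 3: conn=37 S1=28 S2=28 S3=17 S4=51 blocked=[]
Op 4: conn=37 S1=28 S2=28 S3=40 S4=51 blocked=[]
Op 5: conn=26 S1=17 S2=28 S3=40 S4=51 blocked=[]
Op 6: conn=26 S1=17 S2=47 S3=40 S4=51 blocked=[]
Op 7: conn=26 S1=17 S2=47 S3=57 S4=51 blocked=[]
Op 8: conn=26 S1=17 S2=72 S3=57 S4=51 blocked=[]
Op 9: conn=13 S1=17 S2=72 S3=44 S4=51 blocked=[]
Op 10: conn=42 S1=17 S2=72 S3=44 S4=51 blocked=[]
Op 11: conn=42 S1=17 S2=95 S3=44 S4=51 blocked=[]
Op 12: conn=42 S1=17 S2=106 S3=44 S4=51 blocked=[]
Op 13: conn=31 S1=6 S2=106 S3=44 S4=51 blocked=[]
Op 14: conn=22 S1=-3 S2=106 S3=44 S4=51 blocked=[1]

Answer: S1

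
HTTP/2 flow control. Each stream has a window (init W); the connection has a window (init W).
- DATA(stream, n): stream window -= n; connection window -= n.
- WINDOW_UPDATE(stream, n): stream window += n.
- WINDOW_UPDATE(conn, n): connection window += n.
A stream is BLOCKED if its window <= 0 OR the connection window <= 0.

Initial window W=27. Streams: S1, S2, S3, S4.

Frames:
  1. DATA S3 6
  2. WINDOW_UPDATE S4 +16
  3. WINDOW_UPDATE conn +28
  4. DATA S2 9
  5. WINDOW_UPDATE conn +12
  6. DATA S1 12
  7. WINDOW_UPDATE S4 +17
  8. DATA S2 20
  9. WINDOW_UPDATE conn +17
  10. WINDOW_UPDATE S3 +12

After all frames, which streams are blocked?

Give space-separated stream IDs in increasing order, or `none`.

Answer: S2

Derivation:
Op 1: conn=21 S1=27 S2=27 S3=21 S4=27 blocked=[]
Op 2: conn=21 S1=27 S2=27 S3=21 S4=43 blocked=[]
Op 3: conn=49 S1=27 S2=27 S3=21 S4=43 blocked=[]
Op 4: conn=40 S1=27 S2=18 S3=21 S4=43 blocked=[]
Op 5: conn=52 S1=27 S2=18 S3=21 S4=43 blocked=[]
Op 6: conn=40 S1=15 S2=18 S3=21 S4=43 blocked=[]
Op 7: conn=40 S1=15 S2=18 S3=21 S4=60 blocked=[]
Op 8: conn=20 S1=15 S2=-2 S3=21 S4=60 blocked=[2]
Op 9: conn=37 S1=15 S2=-2 S3=21 S4=60 blocked=[2]
Op 10: conn=37 S1=15 S2=-2 S3=33 S4=60 blocked=[2]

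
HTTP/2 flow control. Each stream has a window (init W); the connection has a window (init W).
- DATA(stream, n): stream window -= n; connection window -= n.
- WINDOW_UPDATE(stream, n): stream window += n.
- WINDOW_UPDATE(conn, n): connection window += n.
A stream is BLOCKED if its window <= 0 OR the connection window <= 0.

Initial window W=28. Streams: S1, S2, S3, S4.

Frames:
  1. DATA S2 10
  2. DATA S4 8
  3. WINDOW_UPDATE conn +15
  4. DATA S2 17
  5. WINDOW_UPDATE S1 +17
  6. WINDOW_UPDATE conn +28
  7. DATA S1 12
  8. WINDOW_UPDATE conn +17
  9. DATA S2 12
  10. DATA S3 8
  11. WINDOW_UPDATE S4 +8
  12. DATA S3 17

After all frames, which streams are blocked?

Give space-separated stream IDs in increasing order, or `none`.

Answer: S2

Derivation:
Op 1: conn=18 S1=28 S2=18 S3=28 S4=28 blocked=[]
Op 2: conn=10 S1=28 S2=18 S3=28 S4=20 blocked=[]
Op 3: conn=25 S1=28 S2=18 S3=28 S4=20 blocked=[]
Op 4: conn=8 S1=28 S2=1 S3=28 S4=20 blocked=[]
Op 5: conn=8 S1=45 S2=1 S3=28 S4=20 blocked=[]
Op 6: conn=36 S1=45 S2=1 S3=28 S4=20 blocked=[]
Op 7: conn=24 S1=33 S2=1 S3=28 S4=20 blocked=[]
Op 8: conn=41 S1=33 S2=1 S3=28 S4=20 blocked=[]
Op 9: conn=29 S1=33 S2=-11 S3=28 S4=20 blocked=[2]
Op 10: conn=21 S1=33 S2=-11 S3=20 S4=20 blocked=[2]
Op 11: conn=21 S1=33 S2=-11 S3=20 S4=28 blocked=[2]
Op 12: conn=4 S1=33 S2=-11 S3=3 S4=28 blocked=[2]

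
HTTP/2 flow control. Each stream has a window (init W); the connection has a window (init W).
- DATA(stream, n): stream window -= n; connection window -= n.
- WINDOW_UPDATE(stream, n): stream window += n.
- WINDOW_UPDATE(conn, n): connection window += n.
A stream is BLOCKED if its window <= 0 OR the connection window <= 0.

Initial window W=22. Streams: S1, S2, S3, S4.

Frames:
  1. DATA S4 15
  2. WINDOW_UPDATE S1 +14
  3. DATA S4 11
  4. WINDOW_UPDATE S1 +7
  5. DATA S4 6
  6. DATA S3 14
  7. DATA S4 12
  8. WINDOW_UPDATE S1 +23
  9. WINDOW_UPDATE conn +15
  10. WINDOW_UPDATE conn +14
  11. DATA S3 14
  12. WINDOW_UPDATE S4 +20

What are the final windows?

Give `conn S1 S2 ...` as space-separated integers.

Answer: -21 66 22 -6 -2

Derivation:
Op 1: conn=7 S1=22 S2=22 S3=22 S4=7 blocked=[]
Op 2: conn=7 S1=36 S2=22 S3=22 S4=7 blocked=[]
Op 3: conn=-4 S1=36 S2=22 S3=22 S4=-4 blocked=[1, 2, 3, 4]
Op 4: conn=-4 S1=43 S2=22 S3=22 S4=-4 blocked=[1, 2, 3, 4]
Op 5: conn=-10 S1=43 S2=22 S3=22 S4=-10 blocked=[1, 2, 3, 4]
Op 6: conn=-24 S1=43 S2=22 S3=8 S4=-10 blocked=[1, 2, 3, 4]
Op 7: conn=-36 S1=43 S2=22 S3=8 S4=-22 blocked=[1, 2, 3, 4]
Op 8: conn=-36 S1=66 S2=22 S3=8 S4=-22 blocked=[1, 2, 3, 4]
Op 9: conn=-21 S1=66 S2=22 S3=8 S4=-22 blocked=[1, 2, 3, 4]
Op 10: conn=-7 S1=66 S2=22 S3=8 S4=-22 blocked=[1, 2, 3, 4]
Op 11: conn=-21 S1=66 S2=22 S3=-6 S4=-22 blocked=[1, 2, 3, 4]
Op 12: conn=-21 S1=66 S2=22 S3=-6 S4=-2 blocked=[1, 2, 3, 4]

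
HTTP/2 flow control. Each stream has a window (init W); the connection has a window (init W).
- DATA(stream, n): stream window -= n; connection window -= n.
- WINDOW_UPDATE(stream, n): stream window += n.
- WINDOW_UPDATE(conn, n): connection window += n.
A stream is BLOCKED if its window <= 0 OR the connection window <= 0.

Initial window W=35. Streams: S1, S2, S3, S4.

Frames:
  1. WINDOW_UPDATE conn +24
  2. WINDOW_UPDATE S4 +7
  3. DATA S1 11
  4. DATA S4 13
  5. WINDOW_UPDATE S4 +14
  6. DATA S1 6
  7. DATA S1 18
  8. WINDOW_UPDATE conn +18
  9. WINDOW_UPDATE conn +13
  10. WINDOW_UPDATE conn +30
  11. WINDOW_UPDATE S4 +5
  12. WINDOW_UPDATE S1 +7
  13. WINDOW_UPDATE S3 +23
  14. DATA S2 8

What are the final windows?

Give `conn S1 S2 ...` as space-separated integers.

Answer: 64 7 27 58 48

Derivation:
Op 1: conn=59 S1=35 S2=35 S3=35 S4=35 blocked=[]
Op 2: conn=59 S1=35 S2=35 S3=35 S4=42 blocked=[]
Op 3: conn=48 S1=24 S2=35 S3=35 S4=42 blocked=[]
Op 4: conn=35 S1=24 S2=35 S3=35 S4=29 blocked=[]
Op 5: conn=35 S1=24 S2=35 S3=35 S4=43 blocked=[]
Op 6: conn=29 S1=18 S2=35 S3=35 S4=43 blocked=[]
Op 7: conn=11 S1=0 S2=35 S3=35 S4=43 blocked=[1]
Op 8: conn=29 S1=0 S2=35 S3=35 S4=43 blocked=[1]
Op 9: conn=42 S1=0 S2=35 S3=35 S4=43 blocked=[1]
Op 10: conn=72 S1=0 S2=35 S3=35 S4=43 blocked=[1]
Op 11: conn=72 S1=0 S2=35 S3=35 S4=48 blocked=[1]
Op 12: conn=72 S1=7 S2=35 S3=35 S4=48 blocked=[]
Op 13: conn=72 S1=7 S2=35 S3=58 S4=48 blocked=[]
Op 14: conn=64 S1=7 S2=27 S3=58 S4=48 blocked=[]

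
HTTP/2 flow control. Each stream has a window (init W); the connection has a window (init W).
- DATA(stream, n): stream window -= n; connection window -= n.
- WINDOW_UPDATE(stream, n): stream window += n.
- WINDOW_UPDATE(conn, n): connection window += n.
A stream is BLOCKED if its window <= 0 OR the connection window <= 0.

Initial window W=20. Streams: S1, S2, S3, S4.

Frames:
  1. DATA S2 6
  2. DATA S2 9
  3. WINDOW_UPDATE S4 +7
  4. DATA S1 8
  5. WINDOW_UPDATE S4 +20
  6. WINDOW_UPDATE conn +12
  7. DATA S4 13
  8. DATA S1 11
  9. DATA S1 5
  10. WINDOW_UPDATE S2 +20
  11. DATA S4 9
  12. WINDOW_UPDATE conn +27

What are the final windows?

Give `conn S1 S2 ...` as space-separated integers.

Answer: -2 -4 25 20 25

Derivation:
Op 1: conn=14 S1=20 S2=14 S3=20 S4=20 blocked=[]
Op 2: conn=5 S1=20 S2=5 S3=20 S4=20 blocked=[]
Op 3: conn=5 S1=20 S2=5 S3=20 S4=27 blocked=[]
Op 4: conn=-3 S1=12 S2=5 S3=20 S4=27 blocked=[1, 2, 3, 4]
Op 5: conn=-3 S1=12 S2=5 S3=20 S4=47 blocked=[1, 2, 3, 4]
Op 6: conn=9 S1=12 S2=5 S3=20 S4=47 blocked=[]
Op 7: conn=-4 S1=12 S2=5 S3=20 S4=34 blocked=[1, 2, 3, 4]
Op 8: conn=-15 S1=1 S2=5 S3=20 S4=34 blocked=[1, 2, 3, 4]
Op 9: conn=-20 S1=-4 S2=5 S3=20 S4=34 blocked=[1, 2, 3, 4]
Op 10: conn=-20 S1=-4 S2=25 S3=20 S4=34 blocked=[1, 2, 3, 4]
Op 11: conn=-29 S1=-4 S2=25 S3=20 S4=25 blocked=[1, 2, 3, 4]
Op 12: conn=-2 S1=-4 S2=25 S3=20 S4=25 blocked=[1, 2, 3, 4]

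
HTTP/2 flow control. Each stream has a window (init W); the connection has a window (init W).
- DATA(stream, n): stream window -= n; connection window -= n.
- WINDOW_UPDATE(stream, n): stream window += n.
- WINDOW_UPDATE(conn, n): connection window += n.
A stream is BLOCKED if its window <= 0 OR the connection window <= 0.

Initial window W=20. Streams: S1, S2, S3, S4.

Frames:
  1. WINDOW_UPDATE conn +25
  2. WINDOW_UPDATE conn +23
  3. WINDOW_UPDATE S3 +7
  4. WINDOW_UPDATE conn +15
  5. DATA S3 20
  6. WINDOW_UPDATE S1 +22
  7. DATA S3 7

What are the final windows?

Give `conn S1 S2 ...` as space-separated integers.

Answer: 56 42 20 0 20

Derivation:
Op 1: conn=45 S1=20 S2=20 S3=20 S4=20 blocked=[]
Op 2: conn=68 S1=20 S2=20 S3=20 S4=20 blocked=[]
Op 3: conn=68 S1=20 S2=20 S3=27 S4=20 blocked=[]
Op 4: conn=83 S1=20 S2=20 S3=27 S4=20 blocked=[]
Op 5: conn=63 S1=20 S2=20 S3=7 S4=20 blocked=[]
Op 6: conn=63 S1=42 S2=20 S3=7 S4=20 blocked=[]
Op 7: conn=56 S1=42 S2=20 S3=0 S4=20 blocked=[3]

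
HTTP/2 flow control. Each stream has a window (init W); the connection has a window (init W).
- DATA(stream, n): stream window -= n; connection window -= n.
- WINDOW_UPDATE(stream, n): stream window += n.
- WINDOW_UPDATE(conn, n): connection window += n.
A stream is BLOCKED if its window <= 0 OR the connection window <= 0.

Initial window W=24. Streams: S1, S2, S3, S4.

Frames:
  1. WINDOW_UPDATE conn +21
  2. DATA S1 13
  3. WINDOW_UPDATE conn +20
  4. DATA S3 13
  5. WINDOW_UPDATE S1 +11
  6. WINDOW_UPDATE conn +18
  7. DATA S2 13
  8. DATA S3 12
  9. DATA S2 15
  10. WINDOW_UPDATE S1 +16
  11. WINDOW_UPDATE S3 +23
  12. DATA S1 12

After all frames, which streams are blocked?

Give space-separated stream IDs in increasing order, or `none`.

Op 1: conn=45 S1=24 S2=24 S3=24 S4=24 blocked=[]
Op 2: conn=32 S1=11 S2=24 S3=24 S4=24 blocked=[]
Op 3: conn=52 S1=11 S2=24 S3=24 S4=24 blocked=[]
Op 4: conn=39 S1=11 S2=24 S3=11 S4=24 blocked=[]
Op 5: conn=39 S1=22 S2=24 S3=11 S4=24 blocked=[]
Op 6: conn=57 S1=22 S2=24 S3=11 S4=24 blocked=[]
Op 7: conn=44 S1=22 S2=11 S3=11 S4=24 blocked=[]
Op 8: conn=32 S1=22 S2=11 S3=-1 S4=24 blocked=[3]
Op 9: conn=17 S1=22 S2=-4 S3=-1 S4=24 blocked=[2, 3]
Op 10: conn=17 S1=38 S2=-4 S3=-1 S4=24 blocked=[2, 3]
Op 11: conn=17 S1=38 S2=-4 S3=22 S4=24 blocked=[2]
Op 12: conn=5 S1=26 S2=-4 S3=22 S4=24 blocked=[2]

Answer: S2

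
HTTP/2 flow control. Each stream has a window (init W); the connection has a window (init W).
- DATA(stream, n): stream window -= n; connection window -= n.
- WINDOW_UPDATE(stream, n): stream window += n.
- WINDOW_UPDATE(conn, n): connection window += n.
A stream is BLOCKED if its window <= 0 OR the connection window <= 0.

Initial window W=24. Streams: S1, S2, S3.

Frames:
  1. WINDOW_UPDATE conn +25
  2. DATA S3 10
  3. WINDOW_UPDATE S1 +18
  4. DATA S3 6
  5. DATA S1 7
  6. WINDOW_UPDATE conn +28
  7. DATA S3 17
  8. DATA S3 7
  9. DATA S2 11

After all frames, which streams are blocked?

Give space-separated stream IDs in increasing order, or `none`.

Answer: S3

Derivation:
Op 1: conn=49 S1=24 S2=24 S3=24 blocked=[]
Op 2: conn=39 S1=24 S2=24 S3=14 blocked=[]
Op 3: conn=39 S1=42 S2=24 S3=14 blocked=[]
Op 4: conn=33 S1=42 S2=24 S3=8 blocked=[]
Op 5: conn=26 S1=35 S2=24 S3=8 blocked=[]
Op 6: conn=54 S1=35 S2=24 S3=8 blocked=[]
Op 7: conn=37 S1=35 S2=24 S3=-9 blocked=[3]
Op 8: conn=30 S1=35 S2=24 S3=-16 blocked=[3]
Op 9: conn=19 S1=35 S2=13 S3=-16 blocked=[3]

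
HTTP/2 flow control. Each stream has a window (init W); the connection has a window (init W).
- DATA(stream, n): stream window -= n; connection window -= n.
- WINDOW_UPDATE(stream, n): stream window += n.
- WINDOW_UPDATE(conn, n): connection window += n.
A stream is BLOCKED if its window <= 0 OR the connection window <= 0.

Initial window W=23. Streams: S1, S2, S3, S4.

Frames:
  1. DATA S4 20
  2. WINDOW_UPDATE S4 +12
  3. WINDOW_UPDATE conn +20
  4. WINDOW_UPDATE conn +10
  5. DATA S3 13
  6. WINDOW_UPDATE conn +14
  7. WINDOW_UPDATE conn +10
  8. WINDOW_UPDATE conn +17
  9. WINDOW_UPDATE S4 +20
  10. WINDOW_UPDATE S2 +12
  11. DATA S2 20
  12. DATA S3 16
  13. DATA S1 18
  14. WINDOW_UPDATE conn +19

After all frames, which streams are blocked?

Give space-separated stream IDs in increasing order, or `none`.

Answer: S3

Derivation:
Op 1: conn=3 S1=23 S2=23 S3=23 S4=3 blocked=[]
Op 2: conn=3 S1=23 S2=23 S3=23 S4=15 blocked=[]
Op 3: conn=23 S1=23 S2=23 S3=23 S4=15 blocked=[]
Op 4: conn=33 S1=23 S2=23 S3=23 S4=15 blocked=[]
Op 5: conn=20 S1=23 S2=23 S3=10 S4=15 blocked=[]
Op 6: conn=34 S1=23 S2=23 S3=10 S4=15 blocked=[]
Op 7: conn=44 S1=23 S2=23 S3=10 S4=15 blocked=[]
Op 8: conn=61 S1=23 S2=23 S3=10 S4=15 blocked=[]
Op 9: conn=61 S1=23 S2=23 S3=10 S4=35 blocked=[]
Op 10: conn=61 S1=23 S2=35 S3=10 S4=35 blocked=[]
Op 11: conn=41 S1=23 S2=15 S3=10 S4=35 blocked=[]
Op 12: conn=25 S1=23 S2=15 S3=-6 S4=35 blocked=[3]
Op 13: conn=7 S1=5 S2=15 S3=-6 S4=35 blocked=[3]
Op 14: conn=26 S1=5 S2=15 S3=-6 S4=35 blocked=[3]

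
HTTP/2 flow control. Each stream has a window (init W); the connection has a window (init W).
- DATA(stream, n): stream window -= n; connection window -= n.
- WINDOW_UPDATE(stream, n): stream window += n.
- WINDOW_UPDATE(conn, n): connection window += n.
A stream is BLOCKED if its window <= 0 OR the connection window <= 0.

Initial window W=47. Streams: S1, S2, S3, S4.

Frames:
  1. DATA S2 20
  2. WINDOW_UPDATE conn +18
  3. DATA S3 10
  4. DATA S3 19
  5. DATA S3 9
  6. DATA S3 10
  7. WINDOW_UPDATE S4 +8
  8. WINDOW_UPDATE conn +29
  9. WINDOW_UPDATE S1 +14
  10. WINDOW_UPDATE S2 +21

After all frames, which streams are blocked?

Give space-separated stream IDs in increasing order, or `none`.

Answer: S3

Derivation:
Op 1: conn=27 S1=47 S2=27 S3=47 S4=47 blocked=[]
Op 2: conn=45 S1=47 S2=27 S3=47 S4=47 blocked=[]
Op 3: conn=35 S1=47 S2=27 S3=37 S4=47 blocked=[]
Op 4: conn=16 S1=47 S2=27 S3=18 S4=47 blocked=[]
Op 5: conn=7 S1=47 S2=27 S3=9 S4=47 blocked=[]
Op 6: conn=-3 S1=47 S2=27 S3=-1 S4=47 blocked=[1, 2, 3, 4]
Op 7: conn=-3 S1=47 S2=27 S3=-1 S4=55 blocked=[1, 2, 3, 4]
Op 8: conn=26 S1=47 S2=27 S3=-1 S4=55 blocked=[3]
Op 9: conn=26 S1=61 S2=27 S3=-1 S4=55 blocked=[3]
Op 10: conn=26 S1=61 S2=48 S3=-1 S4=55 blocked=[3]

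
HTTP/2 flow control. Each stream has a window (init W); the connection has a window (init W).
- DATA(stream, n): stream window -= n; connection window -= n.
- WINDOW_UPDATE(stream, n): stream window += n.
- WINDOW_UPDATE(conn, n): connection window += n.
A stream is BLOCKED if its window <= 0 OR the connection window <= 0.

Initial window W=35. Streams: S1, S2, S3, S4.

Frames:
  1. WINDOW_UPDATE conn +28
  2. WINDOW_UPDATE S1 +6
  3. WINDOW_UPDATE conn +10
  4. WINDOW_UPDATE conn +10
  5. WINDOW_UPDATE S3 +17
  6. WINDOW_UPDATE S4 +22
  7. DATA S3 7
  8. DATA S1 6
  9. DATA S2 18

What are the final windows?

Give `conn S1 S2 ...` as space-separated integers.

Answer: 52 35 17 45 57

Derivation:
Op 1: conn=63 S1=35 S2=35 S3=35 S4=35 blocked=[]
Op 2: conn=63 S1=41 S2=35 S3=35 S4=35 blocked=[]
Op 3: conn=73 S1=41 S2=35 S3=35 S4=35 blocked=[]
Op 4: conn=83 S1=41 S2=35 S3=35 S4=35 blocked=[]
Op 5: conn=83 S1=41 S2=35 S3=52 S4=35 blocked=[]
Op 6: conn=83 S1=41 S2=35 S3=52 S4=57 blocked=[]
Op 7: conn=76 S1=41 S2=35 S3=45 S4=57 blocked=[]
Op 8: conn=70 S1=35 S2=35 S3=45 S4=57 blocked=[]
Op 9: conn=52 S1=35 S2=17 S3=45 S4=57 blocked=[]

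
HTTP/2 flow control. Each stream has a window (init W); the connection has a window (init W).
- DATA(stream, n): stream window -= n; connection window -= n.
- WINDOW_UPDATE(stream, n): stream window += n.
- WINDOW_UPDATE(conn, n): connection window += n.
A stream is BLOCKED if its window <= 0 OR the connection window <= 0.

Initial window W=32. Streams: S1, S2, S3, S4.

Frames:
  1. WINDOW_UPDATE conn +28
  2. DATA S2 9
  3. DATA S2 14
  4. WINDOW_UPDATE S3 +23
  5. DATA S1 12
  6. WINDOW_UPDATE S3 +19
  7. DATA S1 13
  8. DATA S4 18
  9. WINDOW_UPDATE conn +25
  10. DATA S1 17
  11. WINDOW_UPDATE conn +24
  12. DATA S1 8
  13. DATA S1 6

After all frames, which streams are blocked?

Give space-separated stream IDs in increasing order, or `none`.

Op 1: conn=60 S1=32 S2=32 S3=32 S4=32 blocked=[]
Op 2: conn=51 S1=32 S2=23 S3=32 S4=32 blocked=[]
Op 3: conn=37 S1=32 S2=9 S3=32 S4=32 blocked=[]
Op 4: conn=37 S1=32 S2=9 S3=55 S4=32 blocked=[]
Op 5: conn=25 S1=20 S2=9 S3=55 S4=32 blocked=[]
Op 6: conn=25 S1=20 S2=9 S3=74 S4=32 blocked=[]
Op 7: conn=12 S1=7 S2=9 S3=74 S4=32 blocked=[]
Op 8: conn=-6 S1=7 S2=9 S3=74 S4=14 blocked=[1, 2, 3, 4]
Op 9: conn=19 S1=7 S2=9 S3=74 S4=14 blocked=[]
Op 10: conn=2 S1=-10 S2=9 S3=74 S4=14 blocked=[1]
Op 11: conn=26 S1=-10 S2=9 S3=74 S4=14 blocked=[1]
Op 12: conn=18 S1=-18 S2=9 S3=74 S4=14 blocked=[1]
Op 13: conn=12 S1=-24 S2=9 S3=74 S4=14 blocked=[1]

Answer: S1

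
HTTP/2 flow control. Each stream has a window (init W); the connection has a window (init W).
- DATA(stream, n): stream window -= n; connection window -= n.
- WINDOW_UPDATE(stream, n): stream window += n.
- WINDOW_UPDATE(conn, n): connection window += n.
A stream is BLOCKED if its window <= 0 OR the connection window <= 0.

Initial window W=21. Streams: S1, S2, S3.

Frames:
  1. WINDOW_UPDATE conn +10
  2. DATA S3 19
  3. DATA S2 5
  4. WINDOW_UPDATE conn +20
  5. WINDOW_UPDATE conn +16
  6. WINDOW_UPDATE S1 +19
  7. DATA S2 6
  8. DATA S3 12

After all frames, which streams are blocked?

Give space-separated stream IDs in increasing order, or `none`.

Op 1: conn=31 S1=21 S2=21 S3=21 blocked=[]
Op 2: conn=12 S1=21 S2=21 S3=2 blocked=[]
Op 3: conn=7 S1=21 S2=16 S3=2 blocked=[]
Op 4: conn=27 S1=21 S2=16 S3=2 blocked=[]
Op 5: conn=43 S1=21 S2=16 S3=2 blocked=[]
Op 6: conn=43 S1=40 S2=16 S3=2 blocked=[]
Op 7: conn=37 S1=40 S2=10 S3=2 blocked=[]
Op 8: conn=25 S1=40 S2=10 S3=-10 blocked=[3]

Answer: S3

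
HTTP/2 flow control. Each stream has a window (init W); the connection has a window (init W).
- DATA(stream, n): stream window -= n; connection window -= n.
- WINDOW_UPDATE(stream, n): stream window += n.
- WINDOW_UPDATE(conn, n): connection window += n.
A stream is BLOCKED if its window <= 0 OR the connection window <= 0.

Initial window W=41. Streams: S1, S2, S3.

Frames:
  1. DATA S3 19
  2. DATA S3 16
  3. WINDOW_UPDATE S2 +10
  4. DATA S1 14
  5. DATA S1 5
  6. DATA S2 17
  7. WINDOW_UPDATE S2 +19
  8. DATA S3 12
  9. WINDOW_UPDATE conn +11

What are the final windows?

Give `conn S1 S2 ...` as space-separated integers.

Answer: -31 22 53 -6

Derivation:
Op 1: conn=22 S1=41 S2=41 S3=22 blocked=[]
Op 2: conn=6 S1=41 S2=41 S3=6 blocked=[]
Op 3: conn=6 S1=41 S2=51 S3=6 blocked=[]
Op 4: conn=-8 S1=27 S2=51 S3=6 blocked=[1, 2, 3]
Op 5: conn=-13 S1=22 S2=51 S3=6 blocked=[1, 2, 3]
Op 6: conn=-30 S1=22 S2=34 S3=6 blocked=[1, 2, 3]
Op 7: conn=-30 S1=22 S2=53 S3=6 blocked=[1, 2, 3]
Op 8: conn=-42 S1=22 S2=53 S3=-6 blocked=[1, 2, 3]
Op 9: conn=-31 S1=22 S2=53 S3=-6 blocked=[1, 2, 3]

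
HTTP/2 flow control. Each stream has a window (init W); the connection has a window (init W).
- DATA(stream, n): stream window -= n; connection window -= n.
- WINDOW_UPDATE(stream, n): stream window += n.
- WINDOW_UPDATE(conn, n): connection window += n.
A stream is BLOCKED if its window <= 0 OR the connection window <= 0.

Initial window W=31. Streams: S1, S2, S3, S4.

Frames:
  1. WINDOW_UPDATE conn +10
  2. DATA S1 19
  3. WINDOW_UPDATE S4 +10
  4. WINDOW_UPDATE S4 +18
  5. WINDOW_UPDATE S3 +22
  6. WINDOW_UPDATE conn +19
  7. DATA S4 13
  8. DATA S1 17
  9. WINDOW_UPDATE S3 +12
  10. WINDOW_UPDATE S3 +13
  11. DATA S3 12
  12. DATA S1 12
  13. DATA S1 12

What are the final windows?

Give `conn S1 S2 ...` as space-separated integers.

Answer: -25 -29 31 66 46

Derivation:
Op 1: conn=41 S1=31 S2=31 S3=31 S4=31 blocked=[]
Op 2: conn=22 S1=12 S2=31 S3=31 S4=31 blocked=[]
Op 3: conn=22 S1=12 S2=31 S3=31 S4=41 blocked=[]
Op 4: conn=22 S1=12 S2=31 S3=31 S4=59 blocked=[]
Op 5: conn=22 S1=12 S2=31 S3=53 S4=59 blocked=[]
Op 6: conn=41 S1=12 S2=31 S3=53 S4=59 blocked=[]
Op 7: conn=28 S1=12 S2=31 S3=53 S4=46 blocked=[]
Op 8: conn=11 S1=-5 S2=31 S3=53 S4=46 blocked=[1]
Op 9: conn=11 S1=-5 S2=31 S3=65 S4=46 blocked=[1]
Op 10: conn=11 S1=-5 S2=31 S3=78 S4=46 blocked=[1]
Op 11: conn=-1 S1=-5 S2=31 S3=66 S4=46 blocked=[1, 2, 3, 4]
Op 12: conn=-13 S1=-17 S2=31 S3=66 S4=46 blocked=[1, 2, 3, 4]
Op 13: conn=-25 S1=-29 S2=31 S3=66 S4=46 blocked=[1, 2, 3, 4]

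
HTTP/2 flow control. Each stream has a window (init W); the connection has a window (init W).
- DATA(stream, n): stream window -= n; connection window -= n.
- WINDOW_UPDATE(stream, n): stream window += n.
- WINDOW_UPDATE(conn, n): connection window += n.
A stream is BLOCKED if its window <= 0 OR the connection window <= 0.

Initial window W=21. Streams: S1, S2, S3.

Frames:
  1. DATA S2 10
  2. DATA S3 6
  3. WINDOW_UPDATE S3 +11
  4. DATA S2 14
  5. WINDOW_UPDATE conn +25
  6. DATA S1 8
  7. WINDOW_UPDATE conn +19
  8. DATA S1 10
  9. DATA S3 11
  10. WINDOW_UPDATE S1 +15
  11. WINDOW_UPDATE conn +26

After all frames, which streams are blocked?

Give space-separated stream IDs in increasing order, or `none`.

Answer: S2

Derivation:
Op 1: conn=11 S1=21 S2=11 S3=21 blocked=[]
Op 2: conn=5 S1=21 S2=11 S3=15 blocked=[]
Op 3: conn=5 S1=21 S2=11 S3=26 blocked=[]
Op 4: conn=-9 S1=21 S2=-3 S3=26 blocked=[1, 2, 3]
Op 5: conn=16 S1=21 S2=-3 S3=26 blocked=[2]
Op 6: conn=8 S1=13 S2=-3 S3=26 blocked=[2]
Op 7: conn=27 S1=13 S2=-3 S3=26 blocked=[2]
Op 8: conn=17 S1=3 S2=-3 S3=26 blocked=[2]
Op 9: conn=6 S1=3 S2=-3 S3=15 blocked=[2]
Op 10: conn=6 S1=18 S2=-3 S3=15 blocked=[2]
Op 11: conn=32 S1=18 S2=-3 S3=15 blocked=[2]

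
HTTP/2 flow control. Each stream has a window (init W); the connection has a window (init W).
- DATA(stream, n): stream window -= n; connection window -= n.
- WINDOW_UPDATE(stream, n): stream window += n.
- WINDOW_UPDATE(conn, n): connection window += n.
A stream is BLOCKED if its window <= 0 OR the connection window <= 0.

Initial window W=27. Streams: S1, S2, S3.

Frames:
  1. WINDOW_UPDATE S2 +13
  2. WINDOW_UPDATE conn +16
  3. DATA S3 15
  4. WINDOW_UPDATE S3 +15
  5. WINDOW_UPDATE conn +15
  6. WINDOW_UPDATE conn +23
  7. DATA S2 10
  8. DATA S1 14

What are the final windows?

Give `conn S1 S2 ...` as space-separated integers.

Answer: 42 13 30 27

Derivation:
Op 1: conn=27 S1=27 S2=40 S3=27 blocked=[]
Op 2: conn=43 S1=27 S2=40 S3=27 blocked=[]
Op 3: conn=28 S1=27 S2=40 S3=12 blocked=[]
Op 4: conn=28 S1=27 S2=40 S3=27 blocked=[]
Op 5: conn=43 S1=27 S2=40 S3=27 blocked=[]
Op 6: conn=66 S1=27 S2=40 S3=27 blocked=[]
Op 7: conn=56 S1=27 S2=30 S3=27 blocked=[]
Op 8: conn=42 S1=13 S2=30 S3=27 blocked=[]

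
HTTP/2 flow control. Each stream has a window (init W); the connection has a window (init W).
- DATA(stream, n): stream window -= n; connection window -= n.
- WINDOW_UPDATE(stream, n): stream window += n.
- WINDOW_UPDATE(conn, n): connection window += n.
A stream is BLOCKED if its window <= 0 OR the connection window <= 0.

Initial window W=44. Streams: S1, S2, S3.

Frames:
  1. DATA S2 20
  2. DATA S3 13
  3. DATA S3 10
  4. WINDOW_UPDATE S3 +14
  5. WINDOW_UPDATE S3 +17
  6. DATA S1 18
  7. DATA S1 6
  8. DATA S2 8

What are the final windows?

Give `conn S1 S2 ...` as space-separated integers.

Op 1: conn=24 S1=44 S2=24 S3=44 blocked=[]
Op 2: conn=11 S1=44 S2=24 S3=31 blocked=[]
Op 3: conn=1 S1=44 S2=24 S3=21 blocked=[]
Op 4: conn=1 S1=44 S2=24 S3=35 blocked=[]
Op 5: conn=1 S1=44 S2=24 S3=52 blocked=[]
Op 6: conn=-17 S1=26 S2=24 S3=52 blocked=[1, 2, 3]
Op 7: conn=-23 S1=20 S2=24 S3=52 blocked=[1, 2, 3]
Op 8: conn=-31 S1=20 S2=16 S3=52 blocked=[1, 2, 3]

Answer: -31 20 16 52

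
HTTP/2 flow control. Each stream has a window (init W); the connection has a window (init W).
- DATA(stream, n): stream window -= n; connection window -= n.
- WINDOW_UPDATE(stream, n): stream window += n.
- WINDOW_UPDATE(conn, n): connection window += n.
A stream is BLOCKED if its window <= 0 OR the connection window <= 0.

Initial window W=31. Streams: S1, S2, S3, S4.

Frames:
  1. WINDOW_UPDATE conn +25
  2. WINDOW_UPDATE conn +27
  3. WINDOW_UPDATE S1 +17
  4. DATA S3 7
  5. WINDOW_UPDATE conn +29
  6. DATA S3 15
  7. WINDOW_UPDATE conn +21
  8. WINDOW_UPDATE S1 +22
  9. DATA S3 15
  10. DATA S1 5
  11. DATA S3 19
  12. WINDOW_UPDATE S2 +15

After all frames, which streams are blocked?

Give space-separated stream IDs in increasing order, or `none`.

Answer: S3

Derivation:
Op 1: conn=56 S1=31 S2=31 S3=31 S4=31 blocked=[]
Op 2: conn=83 S1=31 S2=31 S3=31 S4=31 blocked=[]
Op 3: conn=83 S1=48 S2=31 S3=31 S4=31 blocked=[]
Op 4: conn=76 S1=48 S2=31 S3=24 S4=31 blocked=[]
Op 5: conn=105 S1=48 S2=31 S3=24 S4=31 blocked=[]
Op 6: conn=90 S1=48 S2=31 S3=9 S4=31 blocked=[]
Op 7: conn=111 S1=48 S2=31 S3=9 S4=31 blocked=[]
Op 8: conn=111 S1=70 S2=31 S3=9 S4=31 blocked=[]
Op 9: conn=96 S1=70 S2=31 S3=-6 S4=31 blocked=[3]
Op 10: conn=91 S1=65 S2=31 S3=-6 S4=31 blocked=[3]
Op 11: conn=72 S1=65 S2=31 S3=-25 S4=31 blocked=[3]
Op 12: conn=72 S1=65 S2=46 S3=-25 S4=31 blocked=[3]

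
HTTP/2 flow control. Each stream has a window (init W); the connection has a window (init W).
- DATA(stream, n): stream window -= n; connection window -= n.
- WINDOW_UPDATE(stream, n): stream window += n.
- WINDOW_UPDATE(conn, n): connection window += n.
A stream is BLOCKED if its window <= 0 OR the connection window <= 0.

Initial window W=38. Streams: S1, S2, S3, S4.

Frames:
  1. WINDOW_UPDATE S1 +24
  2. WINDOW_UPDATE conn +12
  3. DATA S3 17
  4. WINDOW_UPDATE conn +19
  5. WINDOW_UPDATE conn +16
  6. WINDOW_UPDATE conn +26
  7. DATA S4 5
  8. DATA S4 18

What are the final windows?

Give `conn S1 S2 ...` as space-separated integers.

Answer: 71 62 38 21 15

Derivation:
Op 1: conn=38 S1=62 S2=38 S3=38 S4=38 blocked=[]
Op 2: conn=50 S1=62 S2=38 S3=38 S4=38 blocked=[]
Op 3: conn=33 S1=62 S2=38 S3=21 S4=38 blocked=[]
Op 4: conn=52 S1=62 S2=38 S3=21 S4=38 blocked=[]
Op 5: conn=68 S1=62 S2=38 S3=21 S4=38 blocked=[]
Op 6: conn=94 S1=62 S2=38 S3=21 S4=38 blocked=[]
Op 7: conn=89 S1=62 S2=38 S3=21 S4=33 blocked=[]
Op 8: conn=71 S1=62 S2=38 S3=21 S4=15 blocked=[]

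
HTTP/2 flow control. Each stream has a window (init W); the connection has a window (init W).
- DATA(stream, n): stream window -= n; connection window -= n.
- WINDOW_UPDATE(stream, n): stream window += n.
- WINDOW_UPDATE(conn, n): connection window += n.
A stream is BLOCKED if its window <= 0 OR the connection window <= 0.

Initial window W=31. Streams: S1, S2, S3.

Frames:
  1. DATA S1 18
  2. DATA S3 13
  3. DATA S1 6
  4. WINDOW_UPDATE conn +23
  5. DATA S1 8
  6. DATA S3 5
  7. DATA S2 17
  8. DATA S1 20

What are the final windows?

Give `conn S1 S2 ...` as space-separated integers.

Answer: -33 -21 14 13

Derivation:
Op 1: conn=13 S1=13 S2=31 S3=31 blocked=[]
Op 2: conn=0 S1=13 S2=31 S3=18 blocked=[1, 2, 3]
Op 3: conn=-6 S1=7 S2=31 S3=18 blocked=[1, 2, 3]
Op 4: conn=17 S1=7 S2=31 S3=18 blocked=[]
Op 5: conn=9 S1=-1 S2=31 S3=18 blocked=[1]
Op 6: conn=4 S1=-1 S2=31 S3=13 blocked=[1]
Op 7: conn=-13 S1=-1 S2=14 S3=13 blocked=[1, 2, 3]
Op 8: conn=-33 S1=-21 S2=14 S3=13 blocked=[1, 2, 3]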